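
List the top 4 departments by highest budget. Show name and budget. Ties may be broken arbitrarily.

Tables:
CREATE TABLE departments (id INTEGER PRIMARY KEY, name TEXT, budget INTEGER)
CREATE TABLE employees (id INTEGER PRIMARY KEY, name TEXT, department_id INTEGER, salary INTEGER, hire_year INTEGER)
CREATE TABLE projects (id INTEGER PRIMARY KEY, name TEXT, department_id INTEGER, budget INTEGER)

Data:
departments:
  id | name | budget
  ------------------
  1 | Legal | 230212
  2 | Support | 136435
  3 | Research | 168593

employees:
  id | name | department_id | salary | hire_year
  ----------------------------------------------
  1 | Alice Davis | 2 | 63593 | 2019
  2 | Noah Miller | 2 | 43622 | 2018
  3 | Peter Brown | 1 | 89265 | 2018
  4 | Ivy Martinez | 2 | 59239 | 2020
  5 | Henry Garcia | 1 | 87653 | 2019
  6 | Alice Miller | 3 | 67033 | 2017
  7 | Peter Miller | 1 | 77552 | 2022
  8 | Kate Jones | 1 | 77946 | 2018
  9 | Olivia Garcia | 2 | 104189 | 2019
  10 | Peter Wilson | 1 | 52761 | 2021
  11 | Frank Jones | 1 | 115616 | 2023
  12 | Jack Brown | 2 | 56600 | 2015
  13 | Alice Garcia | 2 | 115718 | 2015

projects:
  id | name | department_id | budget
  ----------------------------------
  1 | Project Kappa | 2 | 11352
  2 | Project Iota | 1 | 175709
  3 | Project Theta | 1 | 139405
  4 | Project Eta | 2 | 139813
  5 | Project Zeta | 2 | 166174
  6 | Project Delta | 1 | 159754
SELECT name, budget FROM departments ORDER BY budget DESC LIMIT 4

Execution result:
name | budget
Legal | 230212
Research | 168593
Support | 136435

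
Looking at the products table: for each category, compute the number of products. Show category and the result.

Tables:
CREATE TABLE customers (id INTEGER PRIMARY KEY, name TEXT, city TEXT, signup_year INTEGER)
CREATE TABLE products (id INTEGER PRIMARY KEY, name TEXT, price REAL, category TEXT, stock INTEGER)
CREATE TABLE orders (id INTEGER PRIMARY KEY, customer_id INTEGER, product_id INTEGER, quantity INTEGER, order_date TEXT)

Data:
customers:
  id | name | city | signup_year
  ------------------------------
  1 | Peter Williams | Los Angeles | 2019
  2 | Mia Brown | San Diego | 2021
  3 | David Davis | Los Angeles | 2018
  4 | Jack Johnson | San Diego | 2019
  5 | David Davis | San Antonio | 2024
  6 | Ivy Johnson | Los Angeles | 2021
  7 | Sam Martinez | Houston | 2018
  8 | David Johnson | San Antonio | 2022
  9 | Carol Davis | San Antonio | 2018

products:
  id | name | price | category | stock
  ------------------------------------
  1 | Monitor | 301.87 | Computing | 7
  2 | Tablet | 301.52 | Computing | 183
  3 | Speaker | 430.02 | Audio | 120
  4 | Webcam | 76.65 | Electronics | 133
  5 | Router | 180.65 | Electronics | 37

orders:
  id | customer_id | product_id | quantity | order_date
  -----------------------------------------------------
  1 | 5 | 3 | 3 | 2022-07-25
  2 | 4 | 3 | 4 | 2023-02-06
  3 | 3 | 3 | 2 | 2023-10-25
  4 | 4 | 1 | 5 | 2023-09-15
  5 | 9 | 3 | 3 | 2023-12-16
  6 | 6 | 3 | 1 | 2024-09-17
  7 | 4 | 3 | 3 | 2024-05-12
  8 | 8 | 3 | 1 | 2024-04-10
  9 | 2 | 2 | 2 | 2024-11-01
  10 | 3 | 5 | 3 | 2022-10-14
SELECT category, COUNT(*) AS n FROM products GROUP BY category

Execution result:
category | n
Audio | 1
Computing | 2
Electronics | 2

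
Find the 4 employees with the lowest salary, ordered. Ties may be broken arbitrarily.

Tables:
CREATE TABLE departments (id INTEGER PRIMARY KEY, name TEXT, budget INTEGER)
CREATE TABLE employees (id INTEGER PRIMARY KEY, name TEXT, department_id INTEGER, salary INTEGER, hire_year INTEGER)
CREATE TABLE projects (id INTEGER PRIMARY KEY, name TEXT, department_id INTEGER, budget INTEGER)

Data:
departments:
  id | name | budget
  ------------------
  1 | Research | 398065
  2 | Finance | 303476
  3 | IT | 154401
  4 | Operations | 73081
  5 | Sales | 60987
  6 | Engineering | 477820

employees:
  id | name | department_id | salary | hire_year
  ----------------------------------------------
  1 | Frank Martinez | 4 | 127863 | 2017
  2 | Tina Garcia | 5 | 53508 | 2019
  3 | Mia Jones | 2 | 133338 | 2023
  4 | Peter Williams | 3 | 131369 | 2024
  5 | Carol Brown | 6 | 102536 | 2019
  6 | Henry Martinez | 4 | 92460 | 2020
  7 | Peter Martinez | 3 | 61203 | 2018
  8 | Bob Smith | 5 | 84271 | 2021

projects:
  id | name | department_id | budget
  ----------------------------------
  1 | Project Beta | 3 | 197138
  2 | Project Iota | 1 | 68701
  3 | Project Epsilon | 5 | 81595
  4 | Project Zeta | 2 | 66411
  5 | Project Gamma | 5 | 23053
SELECT name, salary FROM employees ORDER BY salary ASC LIMIT 4

Execution result:
name | salary
Tina Garcia | 53508
Peter Martinez | 61203
Bob Smith | 84271
Henry Martinez | 92460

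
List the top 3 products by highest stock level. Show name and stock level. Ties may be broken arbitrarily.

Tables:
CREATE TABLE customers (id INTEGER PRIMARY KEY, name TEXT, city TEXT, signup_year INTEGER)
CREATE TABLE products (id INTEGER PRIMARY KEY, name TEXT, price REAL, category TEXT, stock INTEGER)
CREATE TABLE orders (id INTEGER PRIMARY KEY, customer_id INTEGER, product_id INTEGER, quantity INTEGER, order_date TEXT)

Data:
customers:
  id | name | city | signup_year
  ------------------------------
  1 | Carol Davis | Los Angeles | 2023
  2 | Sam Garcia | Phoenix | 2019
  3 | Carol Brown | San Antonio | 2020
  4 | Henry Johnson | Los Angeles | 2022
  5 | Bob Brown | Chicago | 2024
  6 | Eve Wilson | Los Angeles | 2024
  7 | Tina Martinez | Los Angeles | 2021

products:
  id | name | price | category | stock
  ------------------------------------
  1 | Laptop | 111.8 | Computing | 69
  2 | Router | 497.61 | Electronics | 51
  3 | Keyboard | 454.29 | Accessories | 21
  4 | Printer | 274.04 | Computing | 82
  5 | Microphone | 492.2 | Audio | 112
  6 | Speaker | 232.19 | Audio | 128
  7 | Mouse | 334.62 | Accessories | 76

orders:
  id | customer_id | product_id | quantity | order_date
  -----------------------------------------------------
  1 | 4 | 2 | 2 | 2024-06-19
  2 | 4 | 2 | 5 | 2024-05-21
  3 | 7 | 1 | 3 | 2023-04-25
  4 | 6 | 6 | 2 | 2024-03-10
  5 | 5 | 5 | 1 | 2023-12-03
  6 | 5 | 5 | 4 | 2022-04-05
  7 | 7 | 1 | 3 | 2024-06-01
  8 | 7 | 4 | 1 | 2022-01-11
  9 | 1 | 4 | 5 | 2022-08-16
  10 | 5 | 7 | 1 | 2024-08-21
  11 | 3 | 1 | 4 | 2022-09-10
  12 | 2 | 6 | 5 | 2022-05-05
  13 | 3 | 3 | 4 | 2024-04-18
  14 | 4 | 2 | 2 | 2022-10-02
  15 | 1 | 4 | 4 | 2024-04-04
SELECT name, stock FROM products ORDER BY stock DESC LIMIT 3

Execution result:
name | stock
Speaker | 128
Microphone | 112
Printer | 82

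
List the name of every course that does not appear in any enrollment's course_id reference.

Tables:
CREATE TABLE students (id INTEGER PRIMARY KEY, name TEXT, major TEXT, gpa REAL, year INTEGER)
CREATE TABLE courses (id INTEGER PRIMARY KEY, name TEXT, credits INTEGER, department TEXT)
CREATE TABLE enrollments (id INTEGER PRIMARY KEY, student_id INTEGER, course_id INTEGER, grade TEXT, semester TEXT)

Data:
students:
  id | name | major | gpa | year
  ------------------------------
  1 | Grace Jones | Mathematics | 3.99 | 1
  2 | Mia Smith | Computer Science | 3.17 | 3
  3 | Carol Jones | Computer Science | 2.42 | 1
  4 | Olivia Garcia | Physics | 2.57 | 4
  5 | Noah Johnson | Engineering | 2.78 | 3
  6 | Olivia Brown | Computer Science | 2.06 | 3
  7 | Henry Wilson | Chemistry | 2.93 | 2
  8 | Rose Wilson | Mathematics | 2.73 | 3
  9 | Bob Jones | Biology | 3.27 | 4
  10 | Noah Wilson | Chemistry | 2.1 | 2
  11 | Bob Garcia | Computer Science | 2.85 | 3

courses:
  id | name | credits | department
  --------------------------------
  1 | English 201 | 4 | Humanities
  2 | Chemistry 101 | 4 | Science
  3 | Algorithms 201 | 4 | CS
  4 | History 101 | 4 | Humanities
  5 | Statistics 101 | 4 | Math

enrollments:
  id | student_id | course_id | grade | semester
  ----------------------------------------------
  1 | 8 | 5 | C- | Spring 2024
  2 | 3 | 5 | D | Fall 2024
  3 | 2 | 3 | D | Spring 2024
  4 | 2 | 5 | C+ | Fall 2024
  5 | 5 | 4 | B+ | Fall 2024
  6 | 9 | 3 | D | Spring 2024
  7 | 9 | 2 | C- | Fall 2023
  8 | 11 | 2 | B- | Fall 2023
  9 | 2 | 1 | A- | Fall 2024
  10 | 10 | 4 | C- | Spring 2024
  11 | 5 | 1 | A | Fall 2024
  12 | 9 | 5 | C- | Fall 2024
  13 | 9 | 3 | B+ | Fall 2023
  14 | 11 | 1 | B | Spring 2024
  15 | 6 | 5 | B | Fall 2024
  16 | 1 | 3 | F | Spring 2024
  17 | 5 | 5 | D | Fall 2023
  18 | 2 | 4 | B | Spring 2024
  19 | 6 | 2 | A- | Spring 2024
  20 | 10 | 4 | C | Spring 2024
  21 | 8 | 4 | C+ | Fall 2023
SELECT p.name FROM courses p LEFT JOIN enrollments c ON c.course_id = p.id WHERE c.id IS NULL

Execution result:
(no rows)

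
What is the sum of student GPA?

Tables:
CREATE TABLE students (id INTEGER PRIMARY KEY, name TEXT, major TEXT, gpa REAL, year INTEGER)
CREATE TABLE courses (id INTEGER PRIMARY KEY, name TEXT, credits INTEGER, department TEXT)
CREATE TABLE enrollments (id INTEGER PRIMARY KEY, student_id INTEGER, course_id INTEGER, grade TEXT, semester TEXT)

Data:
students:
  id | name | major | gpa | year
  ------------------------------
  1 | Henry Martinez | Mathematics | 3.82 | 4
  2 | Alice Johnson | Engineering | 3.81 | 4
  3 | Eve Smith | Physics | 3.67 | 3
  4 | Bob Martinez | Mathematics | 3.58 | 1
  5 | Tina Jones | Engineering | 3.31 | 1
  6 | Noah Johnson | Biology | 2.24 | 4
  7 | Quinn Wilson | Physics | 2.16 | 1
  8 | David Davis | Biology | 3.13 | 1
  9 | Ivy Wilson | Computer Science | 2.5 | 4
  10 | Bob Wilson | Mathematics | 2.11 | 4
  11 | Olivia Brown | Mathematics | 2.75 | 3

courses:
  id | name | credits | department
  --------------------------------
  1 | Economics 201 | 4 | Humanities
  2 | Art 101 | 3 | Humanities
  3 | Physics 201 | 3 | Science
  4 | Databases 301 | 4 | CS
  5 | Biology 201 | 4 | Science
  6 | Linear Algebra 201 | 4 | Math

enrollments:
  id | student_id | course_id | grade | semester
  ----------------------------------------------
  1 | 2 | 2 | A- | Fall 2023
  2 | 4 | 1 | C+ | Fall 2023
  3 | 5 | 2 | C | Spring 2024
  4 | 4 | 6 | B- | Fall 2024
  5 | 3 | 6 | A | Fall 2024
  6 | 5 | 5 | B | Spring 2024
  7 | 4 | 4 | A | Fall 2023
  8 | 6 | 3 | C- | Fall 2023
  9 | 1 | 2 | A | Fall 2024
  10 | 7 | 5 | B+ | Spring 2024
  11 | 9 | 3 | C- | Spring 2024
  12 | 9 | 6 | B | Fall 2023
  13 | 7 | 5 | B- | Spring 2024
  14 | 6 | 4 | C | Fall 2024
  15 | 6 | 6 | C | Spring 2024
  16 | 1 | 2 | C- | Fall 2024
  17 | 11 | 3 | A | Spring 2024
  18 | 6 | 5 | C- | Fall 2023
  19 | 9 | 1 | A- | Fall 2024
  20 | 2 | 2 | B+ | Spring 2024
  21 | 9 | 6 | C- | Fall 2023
SELECT SUM(gpa) FROM students

Execution result:
33.08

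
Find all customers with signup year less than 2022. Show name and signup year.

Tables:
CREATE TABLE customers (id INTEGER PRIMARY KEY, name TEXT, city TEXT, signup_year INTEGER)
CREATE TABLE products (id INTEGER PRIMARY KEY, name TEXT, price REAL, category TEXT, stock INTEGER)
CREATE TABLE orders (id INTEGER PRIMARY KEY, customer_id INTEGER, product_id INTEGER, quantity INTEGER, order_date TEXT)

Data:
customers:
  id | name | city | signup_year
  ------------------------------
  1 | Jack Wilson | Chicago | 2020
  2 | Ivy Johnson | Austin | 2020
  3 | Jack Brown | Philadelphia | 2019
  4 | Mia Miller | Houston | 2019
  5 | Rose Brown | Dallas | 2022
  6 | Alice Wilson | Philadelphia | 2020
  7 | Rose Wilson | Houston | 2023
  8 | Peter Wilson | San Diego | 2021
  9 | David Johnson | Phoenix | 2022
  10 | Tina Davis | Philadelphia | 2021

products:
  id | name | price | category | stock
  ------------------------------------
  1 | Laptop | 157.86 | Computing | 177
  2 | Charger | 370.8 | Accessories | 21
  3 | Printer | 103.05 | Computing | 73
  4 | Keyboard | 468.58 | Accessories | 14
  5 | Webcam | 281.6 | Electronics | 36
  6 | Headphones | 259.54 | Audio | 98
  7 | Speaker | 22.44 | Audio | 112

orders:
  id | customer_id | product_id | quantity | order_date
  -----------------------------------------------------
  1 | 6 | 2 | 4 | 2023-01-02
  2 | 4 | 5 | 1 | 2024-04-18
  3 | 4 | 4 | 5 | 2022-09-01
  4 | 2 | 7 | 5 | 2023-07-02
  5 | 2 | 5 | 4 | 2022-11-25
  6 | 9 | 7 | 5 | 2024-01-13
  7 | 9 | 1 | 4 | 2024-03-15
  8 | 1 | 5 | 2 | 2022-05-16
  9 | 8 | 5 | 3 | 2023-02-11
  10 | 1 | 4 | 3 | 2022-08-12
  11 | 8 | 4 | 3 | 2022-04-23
SELECT name, signup_year FROM customers WHERE signup_year < 2022

Execution result:
name | signup_year
Jack Wilson | 2020
Ivy Johnson | 2020
Jack Brown | 2019
Mia Miller | 2019
Alice Wilson | 2020
Peter Wilson | 2021
Tina Davis | 2021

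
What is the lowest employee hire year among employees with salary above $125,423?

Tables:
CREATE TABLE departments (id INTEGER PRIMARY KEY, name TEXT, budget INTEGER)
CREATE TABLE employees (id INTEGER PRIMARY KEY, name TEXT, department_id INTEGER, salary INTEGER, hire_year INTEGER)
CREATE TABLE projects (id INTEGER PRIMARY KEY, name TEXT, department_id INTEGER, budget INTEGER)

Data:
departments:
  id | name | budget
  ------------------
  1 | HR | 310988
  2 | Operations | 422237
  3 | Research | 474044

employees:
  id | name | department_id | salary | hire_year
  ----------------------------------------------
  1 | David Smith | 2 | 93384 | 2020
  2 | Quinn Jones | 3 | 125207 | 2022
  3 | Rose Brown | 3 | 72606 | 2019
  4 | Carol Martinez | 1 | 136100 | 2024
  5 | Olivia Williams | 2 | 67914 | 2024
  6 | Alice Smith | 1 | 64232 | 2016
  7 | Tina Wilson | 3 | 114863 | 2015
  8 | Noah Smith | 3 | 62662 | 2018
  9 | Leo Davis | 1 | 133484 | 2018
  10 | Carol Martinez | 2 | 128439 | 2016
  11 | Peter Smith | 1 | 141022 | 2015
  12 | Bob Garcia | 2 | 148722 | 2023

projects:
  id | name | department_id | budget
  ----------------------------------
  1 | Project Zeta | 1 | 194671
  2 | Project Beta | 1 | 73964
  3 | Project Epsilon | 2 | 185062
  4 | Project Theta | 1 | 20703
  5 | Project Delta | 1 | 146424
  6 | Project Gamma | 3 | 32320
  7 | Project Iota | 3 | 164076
SELECT MIN(hire_year) FROM employees WHERE salary > 125423

Execution result:
2015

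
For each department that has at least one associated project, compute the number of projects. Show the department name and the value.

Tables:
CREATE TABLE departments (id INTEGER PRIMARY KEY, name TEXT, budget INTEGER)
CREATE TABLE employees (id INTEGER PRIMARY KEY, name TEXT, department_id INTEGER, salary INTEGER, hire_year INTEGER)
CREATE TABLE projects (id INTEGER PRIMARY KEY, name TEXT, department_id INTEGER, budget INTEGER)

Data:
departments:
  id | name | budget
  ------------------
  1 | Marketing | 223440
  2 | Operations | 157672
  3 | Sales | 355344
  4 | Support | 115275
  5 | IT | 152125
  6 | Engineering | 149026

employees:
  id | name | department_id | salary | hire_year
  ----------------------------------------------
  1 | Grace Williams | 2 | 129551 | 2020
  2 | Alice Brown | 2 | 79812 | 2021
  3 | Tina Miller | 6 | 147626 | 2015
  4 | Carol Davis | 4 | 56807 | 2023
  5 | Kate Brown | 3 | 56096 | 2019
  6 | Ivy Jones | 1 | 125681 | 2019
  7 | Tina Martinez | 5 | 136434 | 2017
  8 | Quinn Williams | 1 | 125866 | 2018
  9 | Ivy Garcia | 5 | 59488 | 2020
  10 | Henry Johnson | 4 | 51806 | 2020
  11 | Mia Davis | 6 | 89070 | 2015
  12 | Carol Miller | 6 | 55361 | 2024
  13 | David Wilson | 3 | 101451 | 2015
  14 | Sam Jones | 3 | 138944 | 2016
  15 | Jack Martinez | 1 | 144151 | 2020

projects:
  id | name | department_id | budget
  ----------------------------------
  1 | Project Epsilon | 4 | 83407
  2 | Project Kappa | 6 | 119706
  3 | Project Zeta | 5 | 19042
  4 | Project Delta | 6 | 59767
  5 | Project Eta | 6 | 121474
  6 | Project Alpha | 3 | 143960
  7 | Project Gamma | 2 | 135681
SELECT p.name, COUNT(*) AS n FROM projects c JOIN departments p ON c.department_id = p.id GROUP BY p.id, p.name

Execution result:
name | n
Operations | 1
Sales | 1
Support | 1
IT | 1
Engineering | 3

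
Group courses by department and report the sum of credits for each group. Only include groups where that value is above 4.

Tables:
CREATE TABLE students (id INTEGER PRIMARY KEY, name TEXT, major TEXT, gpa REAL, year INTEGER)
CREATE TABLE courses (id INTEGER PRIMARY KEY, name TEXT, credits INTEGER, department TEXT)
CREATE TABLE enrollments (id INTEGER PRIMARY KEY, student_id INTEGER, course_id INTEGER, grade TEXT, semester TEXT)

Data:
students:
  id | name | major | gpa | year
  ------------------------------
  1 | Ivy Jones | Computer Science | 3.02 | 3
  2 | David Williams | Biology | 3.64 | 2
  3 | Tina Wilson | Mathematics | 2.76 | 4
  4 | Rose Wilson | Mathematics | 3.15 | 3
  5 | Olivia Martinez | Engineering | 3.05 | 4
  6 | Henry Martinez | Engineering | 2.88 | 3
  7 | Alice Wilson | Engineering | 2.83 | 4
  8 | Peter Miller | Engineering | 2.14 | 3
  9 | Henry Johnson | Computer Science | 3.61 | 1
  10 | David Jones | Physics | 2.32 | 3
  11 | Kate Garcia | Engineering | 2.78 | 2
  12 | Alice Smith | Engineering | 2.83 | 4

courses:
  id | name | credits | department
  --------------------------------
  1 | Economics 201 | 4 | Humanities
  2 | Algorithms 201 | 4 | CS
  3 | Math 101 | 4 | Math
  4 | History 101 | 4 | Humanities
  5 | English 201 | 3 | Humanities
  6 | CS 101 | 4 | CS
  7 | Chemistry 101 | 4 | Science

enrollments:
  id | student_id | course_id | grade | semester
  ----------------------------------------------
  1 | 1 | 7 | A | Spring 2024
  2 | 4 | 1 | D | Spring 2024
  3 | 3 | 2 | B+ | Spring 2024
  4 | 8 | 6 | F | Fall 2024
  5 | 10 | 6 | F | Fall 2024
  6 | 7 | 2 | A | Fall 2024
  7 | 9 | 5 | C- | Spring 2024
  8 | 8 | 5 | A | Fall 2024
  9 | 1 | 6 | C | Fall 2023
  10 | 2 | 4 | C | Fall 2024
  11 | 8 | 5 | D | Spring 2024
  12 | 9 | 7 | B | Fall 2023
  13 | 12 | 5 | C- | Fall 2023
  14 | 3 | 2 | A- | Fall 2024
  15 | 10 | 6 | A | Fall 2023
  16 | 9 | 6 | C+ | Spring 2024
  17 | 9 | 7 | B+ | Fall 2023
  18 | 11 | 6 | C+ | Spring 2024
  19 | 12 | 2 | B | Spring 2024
SELECT department, SUM(credits) AS sum_credits FROM courses GROUP BY department HAVING SUM(credits) > 4

Execution result:
department | sum_credits
CS | 8
Humanities | 11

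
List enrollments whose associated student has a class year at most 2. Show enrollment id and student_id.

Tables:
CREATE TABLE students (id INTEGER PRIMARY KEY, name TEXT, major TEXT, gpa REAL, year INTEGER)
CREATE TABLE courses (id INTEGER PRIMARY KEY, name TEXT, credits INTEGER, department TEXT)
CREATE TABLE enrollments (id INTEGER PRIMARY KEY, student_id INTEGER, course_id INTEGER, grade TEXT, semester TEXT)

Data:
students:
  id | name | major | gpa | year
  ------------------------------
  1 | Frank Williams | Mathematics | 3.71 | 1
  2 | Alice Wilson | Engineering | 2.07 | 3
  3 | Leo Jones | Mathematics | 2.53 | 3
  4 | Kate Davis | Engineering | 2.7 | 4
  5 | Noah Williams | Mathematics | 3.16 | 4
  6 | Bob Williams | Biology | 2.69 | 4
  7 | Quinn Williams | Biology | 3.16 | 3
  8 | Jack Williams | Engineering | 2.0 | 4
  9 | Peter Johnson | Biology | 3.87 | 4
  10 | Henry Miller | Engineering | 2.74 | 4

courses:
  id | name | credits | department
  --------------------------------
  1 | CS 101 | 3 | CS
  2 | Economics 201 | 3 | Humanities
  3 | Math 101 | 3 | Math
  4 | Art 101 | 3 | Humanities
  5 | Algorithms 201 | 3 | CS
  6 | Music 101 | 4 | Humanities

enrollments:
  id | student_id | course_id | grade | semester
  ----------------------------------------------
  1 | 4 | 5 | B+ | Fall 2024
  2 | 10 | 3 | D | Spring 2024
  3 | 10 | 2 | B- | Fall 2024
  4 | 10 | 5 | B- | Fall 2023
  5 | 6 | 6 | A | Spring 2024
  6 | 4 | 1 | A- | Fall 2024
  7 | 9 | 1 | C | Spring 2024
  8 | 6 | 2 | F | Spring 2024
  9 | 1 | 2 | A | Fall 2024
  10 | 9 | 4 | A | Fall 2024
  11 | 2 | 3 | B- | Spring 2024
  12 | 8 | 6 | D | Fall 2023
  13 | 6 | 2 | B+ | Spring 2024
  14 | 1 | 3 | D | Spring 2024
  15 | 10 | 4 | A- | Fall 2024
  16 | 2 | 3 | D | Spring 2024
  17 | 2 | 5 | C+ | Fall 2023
SELECT id, student_id FROM enrollments WHERE student_id IN (SELECT id FROM students WHERE year <= 2)

Execution result:
id | student_id
9 | 1
14 | 1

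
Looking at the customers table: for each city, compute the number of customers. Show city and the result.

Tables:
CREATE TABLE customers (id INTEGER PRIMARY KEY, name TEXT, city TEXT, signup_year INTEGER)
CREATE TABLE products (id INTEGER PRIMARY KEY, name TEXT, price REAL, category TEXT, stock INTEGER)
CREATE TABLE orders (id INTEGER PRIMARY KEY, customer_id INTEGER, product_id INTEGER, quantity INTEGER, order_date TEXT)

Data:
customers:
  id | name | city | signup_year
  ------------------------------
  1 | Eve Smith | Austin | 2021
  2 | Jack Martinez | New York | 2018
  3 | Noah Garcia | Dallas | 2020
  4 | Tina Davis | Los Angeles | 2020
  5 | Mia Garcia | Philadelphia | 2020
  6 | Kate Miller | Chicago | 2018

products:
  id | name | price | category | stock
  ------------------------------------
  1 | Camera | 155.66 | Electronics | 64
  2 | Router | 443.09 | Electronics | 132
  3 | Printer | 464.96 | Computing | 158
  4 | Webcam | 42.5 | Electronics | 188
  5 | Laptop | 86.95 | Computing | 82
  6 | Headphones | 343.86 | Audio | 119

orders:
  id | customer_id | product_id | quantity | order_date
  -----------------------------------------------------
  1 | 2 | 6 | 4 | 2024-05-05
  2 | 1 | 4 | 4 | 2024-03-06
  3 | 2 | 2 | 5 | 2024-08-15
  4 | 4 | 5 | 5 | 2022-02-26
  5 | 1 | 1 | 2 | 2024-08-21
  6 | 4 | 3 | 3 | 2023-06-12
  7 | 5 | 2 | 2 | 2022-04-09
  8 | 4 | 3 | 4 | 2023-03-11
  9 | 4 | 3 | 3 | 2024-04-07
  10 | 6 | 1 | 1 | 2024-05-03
SELECT city, COUNT(*) AS n FROM customers GROUP BY city

Execution result:
city | n
Austin | 1
Chicago | 1
Dallas | 1
Los Angeles | 1
New York | 1
Philadelphia | 1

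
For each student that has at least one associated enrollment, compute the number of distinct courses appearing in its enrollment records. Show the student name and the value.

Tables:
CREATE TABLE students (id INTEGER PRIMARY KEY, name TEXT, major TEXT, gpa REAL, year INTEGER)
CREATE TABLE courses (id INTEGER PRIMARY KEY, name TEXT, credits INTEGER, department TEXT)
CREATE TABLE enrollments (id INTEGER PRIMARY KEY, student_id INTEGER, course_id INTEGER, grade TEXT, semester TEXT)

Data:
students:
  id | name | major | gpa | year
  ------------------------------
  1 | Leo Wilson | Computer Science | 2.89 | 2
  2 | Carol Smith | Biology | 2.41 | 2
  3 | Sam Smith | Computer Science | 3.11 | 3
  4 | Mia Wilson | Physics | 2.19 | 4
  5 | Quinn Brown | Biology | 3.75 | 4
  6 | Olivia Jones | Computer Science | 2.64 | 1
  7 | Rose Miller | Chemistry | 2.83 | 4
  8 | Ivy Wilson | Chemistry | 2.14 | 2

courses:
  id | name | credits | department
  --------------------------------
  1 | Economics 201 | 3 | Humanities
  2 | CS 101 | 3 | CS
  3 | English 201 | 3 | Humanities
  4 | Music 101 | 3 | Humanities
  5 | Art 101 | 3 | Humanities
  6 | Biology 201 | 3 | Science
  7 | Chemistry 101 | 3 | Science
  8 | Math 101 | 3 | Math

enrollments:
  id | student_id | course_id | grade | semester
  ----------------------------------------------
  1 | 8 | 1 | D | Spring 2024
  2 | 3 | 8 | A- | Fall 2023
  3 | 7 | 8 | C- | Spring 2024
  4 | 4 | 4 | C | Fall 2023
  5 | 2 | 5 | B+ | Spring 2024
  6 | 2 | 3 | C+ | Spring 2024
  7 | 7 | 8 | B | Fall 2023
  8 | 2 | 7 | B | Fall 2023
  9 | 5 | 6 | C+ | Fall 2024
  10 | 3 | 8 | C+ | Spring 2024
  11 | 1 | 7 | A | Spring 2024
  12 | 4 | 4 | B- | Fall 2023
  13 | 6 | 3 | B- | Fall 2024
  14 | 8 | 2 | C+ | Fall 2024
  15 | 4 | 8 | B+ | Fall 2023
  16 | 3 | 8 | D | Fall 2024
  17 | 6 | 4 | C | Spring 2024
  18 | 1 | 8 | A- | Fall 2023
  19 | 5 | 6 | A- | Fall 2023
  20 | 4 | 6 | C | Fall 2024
SELECT p.name, COUNT(DISTINCT c.course_id) AS distinct_course_count FROM enrollments c JOIN students p ON c.student_id = p.id GROUP BY p.id, p.name

Execution result:
name | distinct_course_count
Leo Wilson | 2
Carol Smith | 3
Sam Smith | 1
Mia Wilson | 3
Quinn Brown | 1
Olivia Jones | 2
Rose Miller | 1
Ivy Wilson | 2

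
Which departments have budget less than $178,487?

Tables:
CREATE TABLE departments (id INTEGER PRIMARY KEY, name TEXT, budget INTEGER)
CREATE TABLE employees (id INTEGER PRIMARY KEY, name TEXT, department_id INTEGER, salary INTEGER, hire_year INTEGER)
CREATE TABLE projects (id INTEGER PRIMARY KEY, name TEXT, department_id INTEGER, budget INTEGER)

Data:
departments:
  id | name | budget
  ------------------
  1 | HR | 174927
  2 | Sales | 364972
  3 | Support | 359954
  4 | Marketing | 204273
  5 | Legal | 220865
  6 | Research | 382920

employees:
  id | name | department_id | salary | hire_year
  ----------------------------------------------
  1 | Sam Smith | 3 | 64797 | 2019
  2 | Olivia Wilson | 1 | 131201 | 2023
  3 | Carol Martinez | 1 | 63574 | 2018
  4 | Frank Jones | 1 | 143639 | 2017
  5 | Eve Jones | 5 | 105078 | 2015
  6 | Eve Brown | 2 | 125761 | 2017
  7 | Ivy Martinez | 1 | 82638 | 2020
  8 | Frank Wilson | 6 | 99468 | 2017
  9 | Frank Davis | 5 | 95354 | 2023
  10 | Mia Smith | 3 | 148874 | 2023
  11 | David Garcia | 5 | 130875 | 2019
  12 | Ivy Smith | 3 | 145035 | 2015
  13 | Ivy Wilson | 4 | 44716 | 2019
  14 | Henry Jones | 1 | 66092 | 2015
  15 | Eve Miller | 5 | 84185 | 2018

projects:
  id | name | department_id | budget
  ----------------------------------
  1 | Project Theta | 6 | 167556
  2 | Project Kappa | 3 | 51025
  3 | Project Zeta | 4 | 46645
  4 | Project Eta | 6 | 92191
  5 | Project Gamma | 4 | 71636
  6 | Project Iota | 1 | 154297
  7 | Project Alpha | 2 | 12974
SELECT name, budget FROM departments WHERE budget < 178487

Execution result:
name | budget
HR | 174927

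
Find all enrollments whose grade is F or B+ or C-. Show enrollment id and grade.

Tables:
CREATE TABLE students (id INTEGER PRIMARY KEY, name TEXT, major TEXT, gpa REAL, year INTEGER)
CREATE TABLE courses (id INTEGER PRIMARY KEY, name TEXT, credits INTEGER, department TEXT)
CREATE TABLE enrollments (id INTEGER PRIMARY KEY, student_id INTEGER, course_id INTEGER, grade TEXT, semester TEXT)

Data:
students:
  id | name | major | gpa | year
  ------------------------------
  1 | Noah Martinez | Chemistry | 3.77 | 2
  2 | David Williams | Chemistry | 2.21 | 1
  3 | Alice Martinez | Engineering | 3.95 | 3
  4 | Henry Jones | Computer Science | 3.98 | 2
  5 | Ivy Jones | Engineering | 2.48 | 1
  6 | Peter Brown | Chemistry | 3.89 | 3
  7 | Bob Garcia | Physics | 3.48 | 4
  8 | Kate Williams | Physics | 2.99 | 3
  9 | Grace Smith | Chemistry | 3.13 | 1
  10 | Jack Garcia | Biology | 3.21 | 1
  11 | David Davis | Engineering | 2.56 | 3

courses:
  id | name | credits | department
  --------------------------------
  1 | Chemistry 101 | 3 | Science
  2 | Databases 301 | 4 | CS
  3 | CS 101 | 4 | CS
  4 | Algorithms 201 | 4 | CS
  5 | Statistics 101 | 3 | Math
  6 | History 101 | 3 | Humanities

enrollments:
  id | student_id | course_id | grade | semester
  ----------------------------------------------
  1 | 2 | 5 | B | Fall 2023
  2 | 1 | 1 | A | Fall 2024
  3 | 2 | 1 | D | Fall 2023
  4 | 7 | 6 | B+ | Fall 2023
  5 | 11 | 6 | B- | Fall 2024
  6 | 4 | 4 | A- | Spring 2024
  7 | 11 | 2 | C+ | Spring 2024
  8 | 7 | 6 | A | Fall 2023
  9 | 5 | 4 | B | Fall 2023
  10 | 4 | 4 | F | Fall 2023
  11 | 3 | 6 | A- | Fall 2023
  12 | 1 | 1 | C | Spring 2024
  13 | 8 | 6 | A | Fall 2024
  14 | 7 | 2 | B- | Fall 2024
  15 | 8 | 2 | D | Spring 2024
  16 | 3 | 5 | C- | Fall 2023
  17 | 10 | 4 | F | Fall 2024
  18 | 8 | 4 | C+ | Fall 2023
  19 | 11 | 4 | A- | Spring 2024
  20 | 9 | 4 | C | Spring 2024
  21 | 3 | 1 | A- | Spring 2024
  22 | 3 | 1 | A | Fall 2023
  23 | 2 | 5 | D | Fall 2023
SELECT id, grade FROM enrollments WHERE grade IN ('F', 'B+', 'C-')

Execution result:
id | grade
4 | B+
10 | F
16 | C-
17 | F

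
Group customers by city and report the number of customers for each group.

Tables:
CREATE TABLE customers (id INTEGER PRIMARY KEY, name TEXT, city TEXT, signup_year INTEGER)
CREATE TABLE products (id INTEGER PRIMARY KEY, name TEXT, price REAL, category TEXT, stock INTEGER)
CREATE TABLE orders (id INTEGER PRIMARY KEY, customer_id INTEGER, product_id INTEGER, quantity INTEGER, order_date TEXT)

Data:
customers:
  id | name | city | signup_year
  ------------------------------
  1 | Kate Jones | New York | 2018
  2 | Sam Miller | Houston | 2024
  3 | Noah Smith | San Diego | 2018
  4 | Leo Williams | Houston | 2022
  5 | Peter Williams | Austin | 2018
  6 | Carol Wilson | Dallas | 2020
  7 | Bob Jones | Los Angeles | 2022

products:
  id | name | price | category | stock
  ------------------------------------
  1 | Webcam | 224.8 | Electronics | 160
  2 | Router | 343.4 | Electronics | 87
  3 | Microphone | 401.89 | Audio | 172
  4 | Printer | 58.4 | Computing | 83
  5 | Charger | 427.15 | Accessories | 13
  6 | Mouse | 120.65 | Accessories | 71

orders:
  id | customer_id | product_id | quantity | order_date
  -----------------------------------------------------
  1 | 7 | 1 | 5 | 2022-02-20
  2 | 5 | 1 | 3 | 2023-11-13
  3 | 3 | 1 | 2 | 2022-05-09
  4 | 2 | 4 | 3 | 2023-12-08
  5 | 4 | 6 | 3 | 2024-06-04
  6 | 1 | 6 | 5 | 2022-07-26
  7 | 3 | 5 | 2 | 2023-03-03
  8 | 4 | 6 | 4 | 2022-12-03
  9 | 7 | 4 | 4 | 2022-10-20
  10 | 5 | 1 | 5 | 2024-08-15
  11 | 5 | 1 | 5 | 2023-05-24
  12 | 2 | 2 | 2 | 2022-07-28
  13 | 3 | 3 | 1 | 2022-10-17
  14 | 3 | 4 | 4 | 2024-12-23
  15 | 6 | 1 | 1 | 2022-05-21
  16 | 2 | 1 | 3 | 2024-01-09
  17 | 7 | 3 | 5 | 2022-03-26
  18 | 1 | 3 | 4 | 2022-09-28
SELECT city, COUNT(*) AS n FROM customers GROUP BY city

Execution result:
city | n
Austin | 1
Dallas | 1
Houston | 2
Los Angeles | 1
New York | 1
San Diego | 1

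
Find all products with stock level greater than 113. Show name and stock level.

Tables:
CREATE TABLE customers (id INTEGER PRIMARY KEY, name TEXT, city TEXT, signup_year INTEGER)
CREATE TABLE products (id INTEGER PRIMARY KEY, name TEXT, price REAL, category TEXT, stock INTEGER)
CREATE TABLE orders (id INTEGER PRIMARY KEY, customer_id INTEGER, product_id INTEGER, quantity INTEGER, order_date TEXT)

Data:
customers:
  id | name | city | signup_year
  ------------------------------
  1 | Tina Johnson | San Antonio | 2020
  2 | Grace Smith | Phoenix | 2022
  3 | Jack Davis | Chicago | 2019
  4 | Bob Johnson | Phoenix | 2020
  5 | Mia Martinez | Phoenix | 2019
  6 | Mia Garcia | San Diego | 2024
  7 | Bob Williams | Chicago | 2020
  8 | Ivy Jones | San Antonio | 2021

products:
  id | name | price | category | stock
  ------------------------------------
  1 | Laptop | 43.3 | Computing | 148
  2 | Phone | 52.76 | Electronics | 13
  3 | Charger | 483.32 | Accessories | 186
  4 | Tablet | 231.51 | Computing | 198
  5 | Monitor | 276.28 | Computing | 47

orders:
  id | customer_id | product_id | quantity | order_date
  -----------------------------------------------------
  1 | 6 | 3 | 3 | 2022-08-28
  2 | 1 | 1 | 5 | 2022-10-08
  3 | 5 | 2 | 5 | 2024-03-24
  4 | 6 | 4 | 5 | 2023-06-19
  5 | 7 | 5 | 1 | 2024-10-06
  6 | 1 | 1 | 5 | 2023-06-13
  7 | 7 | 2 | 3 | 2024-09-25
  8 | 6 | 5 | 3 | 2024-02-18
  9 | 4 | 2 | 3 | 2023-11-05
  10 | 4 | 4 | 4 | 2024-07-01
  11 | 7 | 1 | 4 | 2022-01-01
SELECT name, stock FROM products WHERE stock > 113

Execution result:
name | stock
Laptop | 148
Charger | 186
Tablet | 198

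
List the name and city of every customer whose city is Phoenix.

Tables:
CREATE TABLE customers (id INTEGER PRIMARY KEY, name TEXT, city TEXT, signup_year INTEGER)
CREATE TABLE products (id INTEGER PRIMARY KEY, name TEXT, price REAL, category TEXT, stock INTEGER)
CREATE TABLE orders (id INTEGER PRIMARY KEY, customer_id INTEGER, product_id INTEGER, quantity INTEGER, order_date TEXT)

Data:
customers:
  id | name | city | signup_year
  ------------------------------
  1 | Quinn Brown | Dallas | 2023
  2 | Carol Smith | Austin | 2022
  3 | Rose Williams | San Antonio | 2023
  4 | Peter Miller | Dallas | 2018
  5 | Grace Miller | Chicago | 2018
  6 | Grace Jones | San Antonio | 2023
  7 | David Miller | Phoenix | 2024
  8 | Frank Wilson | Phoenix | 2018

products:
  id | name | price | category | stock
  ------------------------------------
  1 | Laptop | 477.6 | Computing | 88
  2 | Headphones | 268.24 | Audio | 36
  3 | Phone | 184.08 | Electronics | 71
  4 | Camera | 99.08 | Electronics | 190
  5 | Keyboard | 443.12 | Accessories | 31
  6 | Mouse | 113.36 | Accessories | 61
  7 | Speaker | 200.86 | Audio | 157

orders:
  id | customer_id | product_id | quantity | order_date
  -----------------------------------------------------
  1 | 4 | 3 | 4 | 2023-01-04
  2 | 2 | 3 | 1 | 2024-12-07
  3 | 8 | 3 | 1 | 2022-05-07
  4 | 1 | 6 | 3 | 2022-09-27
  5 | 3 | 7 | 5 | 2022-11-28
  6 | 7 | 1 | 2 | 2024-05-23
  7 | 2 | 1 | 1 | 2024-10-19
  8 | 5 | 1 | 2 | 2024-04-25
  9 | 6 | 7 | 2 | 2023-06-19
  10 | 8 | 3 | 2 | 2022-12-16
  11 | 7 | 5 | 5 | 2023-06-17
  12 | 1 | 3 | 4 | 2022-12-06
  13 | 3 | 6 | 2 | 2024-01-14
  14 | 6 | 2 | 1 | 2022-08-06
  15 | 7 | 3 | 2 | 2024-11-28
SELECT name, city FROM customers WHERE city = 'Phoenix'

Execution result:
name | city
David Miller | Phoenix
Frank Wilson | Phoenix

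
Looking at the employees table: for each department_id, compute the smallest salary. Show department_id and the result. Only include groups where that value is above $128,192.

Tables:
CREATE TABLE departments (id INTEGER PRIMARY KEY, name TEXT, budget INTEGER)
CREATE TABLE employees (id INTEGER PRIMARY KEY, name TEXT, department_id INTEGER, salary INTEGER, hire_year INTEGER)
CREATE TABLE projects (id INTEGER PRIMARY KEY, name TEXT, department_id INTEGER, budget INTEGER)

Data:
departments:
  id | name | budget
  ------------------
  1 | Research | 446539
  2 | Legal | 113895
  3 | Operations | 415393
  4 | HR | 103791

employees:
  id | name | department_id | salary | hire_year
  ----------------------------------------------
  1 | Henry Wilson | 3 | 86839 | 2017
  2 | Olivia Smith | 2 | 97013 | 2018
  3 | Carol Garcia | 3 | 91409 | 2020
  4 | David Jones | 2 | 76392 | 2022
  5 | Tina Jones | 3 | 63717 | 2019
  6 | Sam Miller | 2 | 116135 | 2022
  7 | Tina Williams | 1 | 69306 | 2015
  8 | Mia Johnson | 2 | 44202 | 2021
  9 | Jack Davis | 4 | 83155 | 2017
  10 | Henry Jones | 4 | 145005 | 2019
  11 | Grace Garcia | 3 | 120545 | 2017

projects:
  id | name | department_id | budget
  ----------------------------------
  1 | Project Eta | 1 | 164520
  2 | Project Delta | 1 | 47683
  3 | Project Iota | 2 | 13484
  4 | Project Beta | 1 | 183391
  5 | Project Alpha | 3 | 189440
SELECT department_id, MIN(salary) AS min_salary FROM employees GROUP BY department_id HAVING MIN(salary) > 128192

Execution result:
(no rows)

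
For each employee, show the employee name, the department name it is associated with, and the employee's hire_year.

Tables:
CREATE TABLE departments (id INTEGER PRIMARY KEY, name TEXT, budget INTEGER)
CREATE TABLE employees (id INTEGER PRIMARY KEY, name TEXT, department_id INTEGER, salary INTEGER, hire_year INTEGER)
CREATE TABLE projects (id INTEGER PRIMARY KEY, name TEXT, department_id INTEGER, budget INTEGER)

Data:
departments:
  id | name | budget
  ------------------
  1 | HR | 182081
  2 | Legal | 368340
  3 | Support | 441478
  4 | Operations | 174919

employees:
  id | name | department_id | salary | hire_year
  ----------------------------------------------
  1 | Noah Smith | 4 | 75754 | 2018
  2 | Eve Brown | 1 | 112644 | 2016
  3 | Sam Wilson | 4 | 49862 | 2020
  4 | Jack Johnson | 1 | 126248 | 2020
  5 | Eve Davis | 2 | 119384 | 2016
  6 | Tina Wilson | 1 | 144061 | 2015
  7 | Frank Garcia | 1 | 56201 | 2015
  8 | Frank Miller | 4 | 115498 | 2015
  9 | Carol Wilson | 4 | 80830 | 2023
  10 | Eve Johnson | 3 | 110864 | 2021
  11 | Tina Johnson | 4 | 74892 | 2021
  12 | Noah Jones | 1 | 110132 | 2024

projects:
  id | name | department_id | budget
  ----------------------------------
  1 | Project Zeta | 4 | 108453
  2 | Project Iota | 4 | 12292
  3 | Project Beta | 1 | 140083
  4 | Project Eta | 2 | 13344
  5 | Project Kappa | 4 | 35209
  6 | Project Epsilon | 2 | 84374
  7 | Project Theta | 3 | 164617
SELECT c.name, p.name AS department, c.hire_year FROM employees c JOIN departments p ON c.department_id = p.id

Execution result:
name | department | hire_year
Noah Smith | Operations | 2018
Eve Brown | HR | 2016
Sam Wilson | Operations | 2020
Jack Johnson | HR | 2020
Eve Davis | Legal | 2016
Tina Wilson | HR | 2015
Frank Garcia | HR | 2015
Frank Miller | Operations | 2015
Carol Wilson | Operations | 2023
Eve Johnson | Support | 2021
Tina Johnson | Operations | 2021
Noah Jones | HR | 2024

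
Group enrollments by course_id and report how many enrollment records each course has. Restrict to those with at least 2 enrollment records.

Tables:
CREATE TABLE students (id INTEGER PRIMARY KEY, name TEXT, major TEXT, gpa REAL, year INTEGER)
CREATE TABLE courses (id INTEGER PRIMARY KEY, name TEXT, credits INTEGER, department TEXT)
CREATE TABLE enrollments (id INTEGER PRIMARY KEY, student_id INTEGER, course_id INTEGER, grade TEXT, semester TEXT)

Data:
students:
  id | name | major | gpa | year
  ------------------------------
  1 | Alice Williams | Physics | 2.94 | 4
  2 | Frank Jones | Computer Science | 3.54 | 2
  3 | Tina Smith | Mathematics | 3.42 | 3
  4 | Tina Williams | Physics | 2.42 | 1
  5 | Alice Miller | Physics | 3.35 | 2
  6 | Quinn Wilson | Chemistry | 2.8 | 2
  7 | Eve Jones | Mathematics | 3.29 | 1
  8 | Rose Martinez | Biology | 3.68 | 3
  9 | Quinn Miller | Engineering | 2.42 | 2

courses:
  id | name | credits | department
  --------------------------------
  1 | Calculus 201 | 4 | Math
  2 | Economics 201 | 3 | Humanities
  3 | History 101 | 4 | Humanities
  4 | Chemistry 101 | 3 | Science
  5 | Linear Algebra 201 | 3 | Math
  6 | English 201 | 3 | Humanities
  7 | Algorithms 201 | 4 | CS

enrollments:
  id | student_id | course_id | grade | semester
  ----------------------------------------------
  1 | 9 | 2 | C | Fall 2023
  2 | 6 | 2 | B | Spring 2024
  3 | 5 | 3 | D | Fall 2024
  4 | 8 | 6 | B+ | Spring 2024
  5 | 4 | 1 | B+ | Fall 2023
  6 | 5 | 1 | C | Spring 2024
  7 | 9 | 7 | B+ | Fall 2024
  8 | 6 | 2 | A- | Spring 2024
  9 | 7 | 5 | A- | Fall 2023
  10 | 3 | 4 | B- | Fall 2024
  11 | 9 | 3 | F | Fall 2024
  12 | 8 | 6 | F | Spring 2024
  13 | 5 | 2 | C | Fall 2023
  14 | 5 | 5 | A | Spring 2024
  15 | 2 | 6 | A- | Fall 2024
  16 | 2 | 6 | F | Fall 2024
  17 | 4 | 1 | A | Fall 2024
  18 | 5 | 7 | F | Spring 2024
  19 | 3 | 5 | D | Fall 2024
SELECT course_id, COUNT(*) AS enrollment_count FROM enrollments GROUP BY course_id HAVING COUNT(*) >= 2

Execution result:
course_id | enrollment_count
1 | 3
2 | 4
3 | 2
5 | 3
6 | 4
7 | 2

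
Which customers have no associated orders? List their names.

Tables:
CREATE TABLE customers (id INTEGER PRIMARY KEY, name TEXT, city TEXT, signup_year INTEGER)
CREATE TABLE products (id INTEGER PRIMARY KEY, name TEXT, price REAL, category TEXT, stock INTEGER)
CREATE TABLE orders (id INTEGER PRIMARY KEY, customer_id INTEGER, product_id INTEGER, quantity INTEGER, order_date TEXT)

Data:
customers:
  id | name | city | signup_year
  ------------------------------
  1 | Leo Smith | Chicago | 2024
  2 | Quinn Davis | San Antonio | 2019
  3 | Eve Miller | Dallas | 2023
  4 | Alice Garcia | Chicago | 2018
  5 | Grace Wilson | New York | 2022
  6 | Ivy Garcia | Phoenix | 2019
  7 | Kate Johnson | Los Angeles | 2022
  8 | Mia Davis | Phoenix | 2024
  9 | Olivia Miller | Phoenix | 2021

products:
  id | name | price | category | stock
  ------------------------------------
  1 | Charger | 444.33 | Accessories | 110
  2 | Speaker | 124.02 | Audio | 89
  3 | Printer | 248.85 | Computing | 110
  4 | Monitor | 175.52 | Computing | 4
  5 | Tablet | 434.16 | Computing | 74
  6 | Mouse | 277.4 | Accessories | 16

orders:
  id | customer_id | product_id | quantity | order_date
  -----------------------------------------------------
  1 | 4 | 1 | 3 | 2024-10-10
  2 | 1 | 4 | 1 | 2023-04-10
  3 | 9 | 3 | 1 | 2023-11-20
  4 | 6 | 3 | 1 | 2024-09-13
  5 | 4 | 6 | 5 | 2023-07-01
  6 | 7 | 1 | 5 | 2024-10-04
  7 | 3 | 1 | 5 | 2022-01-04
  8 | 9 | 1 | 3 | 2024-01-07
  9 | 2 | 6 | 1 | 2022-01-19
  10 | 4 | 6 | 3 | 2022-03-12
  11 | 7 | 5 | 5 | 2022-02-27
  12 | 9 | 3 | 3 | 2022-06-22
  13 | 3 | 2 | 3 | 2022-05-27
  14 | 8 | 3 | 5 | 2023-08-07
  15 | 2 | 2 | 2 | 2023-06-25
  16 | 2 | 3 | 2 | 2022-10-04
SELECT p.name FROM customers p LEFT JOIN orders c ON c.customer_id = p.id WHERE c.id IS NULL

Execution result:
Grace Wilson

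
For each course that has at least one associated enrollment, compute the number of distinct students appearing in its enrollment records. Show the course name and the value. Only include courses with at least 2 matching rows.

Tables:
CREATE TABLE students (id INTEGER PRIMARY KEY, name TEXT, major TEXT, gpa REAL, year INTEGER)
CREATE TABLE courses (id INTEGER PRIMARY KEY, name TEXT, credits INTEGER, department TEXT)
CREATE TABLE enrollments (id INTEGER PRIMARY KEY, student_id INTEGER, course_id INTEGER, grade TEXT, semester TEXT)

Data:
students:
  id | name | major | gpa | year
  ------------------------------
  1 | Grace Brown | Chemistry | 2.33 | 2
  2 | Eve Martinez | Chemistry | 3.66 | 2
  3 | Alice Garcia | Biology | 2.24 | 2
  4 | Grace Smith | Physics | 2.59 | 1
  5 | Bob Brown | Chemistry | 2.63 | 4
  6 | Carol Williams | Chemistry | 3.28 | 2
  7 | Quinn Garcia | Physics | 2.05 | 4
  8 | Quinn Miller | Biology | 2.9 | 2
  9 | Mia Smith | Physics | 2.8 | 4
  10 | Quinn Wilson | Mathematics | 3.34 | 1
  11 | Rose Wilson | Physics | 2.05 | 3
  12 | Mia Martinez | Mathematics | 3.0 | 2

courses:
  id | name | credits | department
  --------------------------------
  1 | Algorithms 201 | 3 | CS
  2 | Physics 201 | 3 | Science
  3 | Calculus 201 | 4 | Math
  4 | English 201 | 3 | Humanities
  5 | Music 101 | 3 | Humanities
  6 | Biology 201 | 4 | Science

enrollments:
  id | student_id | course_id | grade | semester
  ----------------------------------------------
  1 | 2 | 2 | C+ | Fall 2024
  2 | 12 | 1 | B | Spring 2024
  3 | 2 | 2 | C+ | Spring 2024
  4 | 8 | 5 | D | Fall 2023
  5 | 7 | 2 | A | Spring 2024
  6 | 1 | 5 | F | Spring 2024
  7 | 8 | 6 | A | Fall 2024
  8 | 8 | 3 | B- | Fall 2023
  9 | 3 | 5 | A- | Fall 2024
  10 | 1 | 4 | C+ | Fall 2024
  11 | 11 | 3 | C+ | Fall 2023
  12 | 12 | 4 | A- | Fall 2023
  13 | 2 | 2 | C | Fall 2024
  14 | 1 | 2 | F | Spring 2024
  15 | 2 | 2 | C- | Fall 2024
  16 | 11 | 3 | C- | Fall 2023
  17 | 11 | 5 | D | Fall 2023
SELECT p.name, COUNT(DISTINCT c.student_id) AS distinct_student_count FROM enrollments c JOIN courses p ON c.course_id = p.id GROUP BY p.id, p.name HAVING COUNT(*) >= 2

Execution result:
name | distinct_student_count
Physics 201 | 3
Calculus 201 | 2
English 201 | 2
Music 101 | 4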